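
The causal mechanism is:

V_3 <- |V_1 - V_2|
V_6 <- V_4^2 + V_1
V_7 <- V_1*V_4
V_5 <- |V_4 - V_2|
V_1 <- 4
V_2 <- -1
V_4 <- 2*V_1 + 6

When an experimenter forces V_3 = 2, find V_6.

The intervention breaks the incoming arrows to V_3: V_3 <- |V_1 - V_2| no longer applies, and V_3 = 2.
No directed path runs from V_3 to V_6, so V_6 keeps its natural value.
V_4 = 2*V_1 + 6  [with V_1=4]  = 14
V_6 = V_4^2 + V_1  [with V_4=14, V_1=4]  = 200

200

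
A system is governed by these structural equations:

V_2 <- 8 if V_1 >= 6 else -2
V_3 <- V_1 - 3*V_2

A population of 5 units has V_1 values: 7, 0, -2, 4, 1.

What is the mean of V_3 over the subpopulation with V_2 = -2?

Observing V_2=-2 restricts to units where V_2's equation naturally yields -2: V_1 ∈ {0, -2, 4, 1}. In that subpopulation V_3 = 6, 4, 10, 7, mean 6.75.

6.75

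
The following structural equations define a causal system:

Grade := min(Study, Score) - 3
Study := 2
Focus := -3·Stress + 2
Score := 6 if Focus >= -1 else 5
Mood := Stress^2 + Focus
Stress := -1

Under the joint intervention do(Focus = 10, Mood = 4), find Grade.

Setting Focus = 10, Mood = 4 by intervention discards those variables' equations.
Score = 6 if Focus >= -1 else 5  [with Focus=10]  = 6
Grade = min(Study, Score) - 3  [with Study=2, Score=6]  = -1

-1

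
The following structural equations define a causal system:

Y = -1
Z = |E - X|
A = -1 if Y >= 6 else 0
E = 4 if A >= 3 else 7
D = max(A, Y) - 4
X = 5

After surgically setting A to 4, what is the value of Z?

The intervention breaks the incoming arrows to A: A = -1 if Y >= 6 else 0 no longer applies, and A = 4.
E = 4 if A >= 3 else 7  [with A=4]  = 4
Z = |E - X|  [with E=4, X=5]  = 1

1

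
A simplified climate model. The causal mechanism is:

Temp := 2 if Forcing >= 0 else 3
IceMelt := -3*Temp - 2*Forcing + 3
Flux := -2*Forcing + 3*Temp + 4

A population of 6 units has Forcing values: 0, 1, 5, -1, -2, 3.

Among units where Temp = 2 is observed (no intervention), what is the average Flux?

Conditioning on Temp=2 selects the 4 unit(s) with Forcing ∈ {0, 1, 5, 3}. Their Flux values: 10, 8, 0, 4. Mean = 5.5.

5.5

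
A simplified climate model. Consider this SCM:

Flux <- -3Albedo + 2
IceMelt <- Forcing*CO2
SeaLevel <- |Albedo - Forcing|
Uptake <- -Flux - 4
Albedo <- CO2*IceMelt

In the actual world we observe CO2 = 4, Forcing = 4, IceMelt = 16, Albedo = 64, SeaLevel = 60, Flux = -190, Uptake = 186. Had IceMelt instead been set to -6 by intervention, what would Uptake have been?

-78

The intervention breaks the incoming arrows to IceMelt: IceMelt <- Forcing*CO2 no longer applies, and IceMelt = -6.
Albedo = CO2*IceMelt  [with CO2=4, IceMelt=-6]  = -24
Flux = -3Albedo + 2  [with Albedo=-24]  = 74
Uptake = -Flux - 4  [with Flux=74]  = -78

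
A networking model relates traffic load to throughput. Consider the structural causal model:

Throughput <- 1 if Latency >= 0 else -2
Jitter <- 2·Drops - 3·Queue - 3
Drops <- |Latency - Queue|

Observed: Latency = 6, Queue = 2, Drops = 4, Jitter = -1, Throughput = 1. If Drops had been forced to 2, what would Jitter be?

-5

The intervention breaks the incoming arrows to Drops: Drops <- |Latency - Queue| no longer applies, and Drops = 2.
Jitter = 2·Drops - 3·Queue - 3  [with Drops=2, Queue=2]  = -5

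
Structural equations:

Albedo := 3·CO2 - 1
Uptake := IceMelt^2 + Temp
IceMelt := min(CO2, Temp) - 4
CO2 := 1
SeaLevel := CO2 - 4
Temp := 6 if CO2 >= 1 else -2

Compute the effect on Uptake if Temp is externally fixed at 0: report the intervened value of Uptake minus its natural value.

Under do(Temp=0), the mechanism Temp := 6 if CO2 >= 1 else -2 is discarded; Temp is fixed at 0.
IceMelt = min(CO2, Temp) - 4  [with CO2=1, Temp=0]  = -4
Uptake = IceMelt^2 + Temp  [with IceMelt=-4, Temp=0]  = 16
Without intervention: Temp = 6 if CO2 >= 1 else -2  [with CO2=1]  = 6; IceMelt = min(CO2, Temp) - 4  [with CO2=1, Temp=6]  = -3; Uptake = IceMelt^2 + Temp  [with IceMelt=-3, Temp=6]  = 15.
Change = 16 − 15 = 1.

1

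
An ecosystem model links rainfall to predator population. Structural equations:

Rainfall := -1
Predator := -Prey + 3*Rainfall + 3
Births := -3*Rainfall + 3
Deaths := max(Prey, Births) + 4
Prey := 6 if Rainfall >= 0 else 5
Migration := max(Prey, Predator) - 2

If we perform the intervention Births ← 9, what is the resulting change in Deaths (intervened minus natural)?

3

Intervening sets Births = 9 and removes its equation (Births := -3*Rainfall + 3).
Prey = 6 if Rainfall >= 0 else 5  [with Rainfall=-1]  = 5
Deaths = max(Prey, Births) + 4  [with Prey=5, Births=9]  = 13
Without intervention: Prey = 6 if Rainfall >= 0 else 5  [with Rainfall=-1]  = 5; Births = -3*Rainfall + 3  [with Rainfall=-1]  = 6; Deaths = max(Prey, Births) + 4  [with Prey=5, Births=6]  = 10.
Change = 13 − 10 = 3.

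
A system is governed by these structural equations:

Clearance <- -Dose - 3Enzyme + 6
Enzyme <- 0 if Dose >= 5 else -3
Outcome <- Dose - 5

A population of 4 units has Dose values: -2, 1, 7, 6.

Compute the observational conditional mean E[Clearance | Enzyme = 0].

E[Clearance|Enzyme=0] averages over only the 2 units with Enzyme=0 (Dose = 7, 6): Clearance = -1, 0, mean -0.5.

-0.5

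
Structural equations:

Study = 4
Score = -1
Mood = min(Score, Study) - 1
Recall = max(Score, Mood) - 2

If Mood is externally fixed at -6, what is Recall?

-3

The intervention breaks the incoming arrows to Mood: Mood = min(Score, Study) - 1 no longer applies, and Mood = -6.
Recall = max(Score, Mood) - 2  [with Score=-1, Mood=-6]  = -3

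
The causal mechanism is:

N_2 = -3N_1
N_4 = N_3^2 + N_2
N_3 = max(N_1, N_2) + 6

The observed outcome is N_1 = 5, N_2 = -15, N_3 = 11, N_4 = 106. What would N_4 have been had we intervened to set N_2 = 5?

126

Under do(N_2=5), the mechanism N_2 = -3N_1 is discarded; N_2 is fixed at 5.
N_3 = max(N_1, N_2) + 6  [with N_1=5, N_2=5]  = 11
N_4 = N_3^2 + N_2  [with N_3=11, N_2=5]  = 126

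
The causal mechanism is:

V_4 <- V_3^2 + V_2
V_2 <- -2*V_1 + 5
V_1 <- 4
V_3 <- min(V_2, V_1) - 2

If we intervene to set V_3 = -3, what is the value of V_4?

6

The intervention breaks the incoming arrows to V_3: V_3 <- min(V_2, V_1) - 2 no longer applies, and V_3 = -3.
V_2 = -2*V_1 + 5  [with V_1=4]  = -3
V_4 = V_3^2 + V_2  [with V_3=-3, V_2=-3]  = 6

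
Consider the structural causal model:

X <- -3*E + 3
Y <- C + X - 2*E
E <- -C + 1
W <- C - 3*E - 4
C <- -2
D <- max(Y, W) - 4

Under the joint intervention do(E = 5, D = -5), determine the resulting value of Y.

Setting E = 5, D = -5 by intervention discards those variables' equations.
X = -3*E + 3  [with E=5]  = -12
Y = C + X - 2*E  [with C=-2, X=-12, E=5]  = -24

-24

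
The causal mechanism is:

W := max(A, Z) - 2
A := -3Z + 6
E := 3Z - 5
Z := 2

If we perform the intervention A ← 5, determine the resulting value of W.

Under do(A=5), the mechanism A := -3Z + 6 is discarded; A is fixed at 5.
W = max(A, Z) - 2  [with A=5, Z=2]  = 3

3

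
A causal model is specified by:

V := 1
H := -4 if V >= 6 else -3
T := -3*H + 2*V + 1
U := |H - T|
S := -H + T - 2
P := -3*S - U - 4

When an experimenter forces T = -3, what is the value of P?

The intervention breaks the incoming arrows to T: T := -3*H + 2*V + 1 no longer applies, and T = -3.
H = -4 if V >= 6 else -3  [with V=1]  = -3
U = |H - T|  [with H=-3, T=-3]  = 0
S = -H + T - 2  [with H=-3, T=-3]  = -2
P = -3*S - U - 4  [with S=-2, U=0]  = 2

2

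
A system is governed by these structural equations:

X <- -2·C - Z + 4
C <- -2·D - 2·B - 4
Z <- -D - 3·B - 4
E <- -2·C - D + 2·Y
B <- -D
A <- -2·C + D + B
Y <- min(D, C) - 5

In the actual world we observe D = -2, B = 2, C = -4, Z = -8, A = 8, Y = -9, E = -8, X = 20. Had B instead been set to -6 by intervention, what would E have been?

-36

Under do(B=-6), the mechanism B <- -D is discarded; B is fixed at -6.
C = -2·D - 2·B - 4  [with D=-2, B=-6]  = 12
Y = min(D, C) - 5  [with D=-2, C=12]  = -7
E = -2·C - D + 2·Y  [with C=12, D=-2, Y=-7]  = -36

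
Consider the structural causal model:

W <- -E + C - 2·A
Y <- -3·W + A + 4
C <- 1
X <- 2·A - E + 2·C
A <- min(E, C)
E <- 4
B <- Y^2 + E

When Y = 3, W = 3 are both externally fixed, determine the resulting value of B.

13

Setting Y = 3, W = 3 by intervention discards those variables' equations.
B = Y^2 + E  [with Y=3, E=4]  = 13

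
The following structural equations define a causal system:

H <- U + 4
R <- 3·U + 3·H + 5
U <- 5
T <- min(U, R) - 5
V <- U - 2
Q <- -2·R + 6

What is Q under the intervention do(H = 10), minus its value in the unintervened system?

Under do(H=10), the mechanism H <- U + 4 is discarded; H is fixed at 10.
R = 3·U + 3·H + 5  [with U=5, H=10]  = 50
Q = -2·R + 6  [with R=50]  = -94
Without intervention: H = U + 4  [with U=5]  = 9; R = 3·U + 3·H + 5  [with U=5, H=9]  = 47; Q = -2·R + 6  [with R=47]  = -88.
Change = -94 − (-88) = -6.

-6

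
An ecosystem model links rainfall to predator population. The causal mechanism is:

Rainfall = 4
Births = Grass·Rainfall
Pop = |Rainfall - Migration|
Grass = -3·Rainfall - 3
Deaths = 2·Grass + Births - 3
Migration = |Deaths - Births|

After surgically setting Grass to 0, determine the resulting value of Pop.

Under do(Grass=0), the mechanism Grass = -3·Rainfall - 3 is discarded; Grass is fixed at 0.
Births = Grass·Rainfall  [with Grass=0, Rainfall=4]  = 0
Deaths = 2·Grass + Births - 3  [with Grass=0, Births=0]  = -3
Migration = |Deaths - Births|  [with Deaths=-3, Births=0]  = 3
Pop = |Rainfall - Migration|  [with Rainfall=4, Migration=3]  = 1

1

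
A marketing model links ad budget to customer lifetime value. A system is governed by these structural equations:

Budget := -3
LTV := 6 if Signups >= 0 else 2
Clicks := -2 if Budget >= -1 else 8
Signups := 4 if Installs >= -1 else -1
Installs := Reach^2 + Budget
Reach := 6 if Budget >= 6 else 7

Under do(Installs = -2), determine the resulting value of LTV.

Under do(Installs=-2), the mechanism Installs := Reach^2 + Budget is discarded; Installs is fixed at -2.
Signups = 4 if Installs >= -1 else -1  [with Installs=-2]  = -1
LTV = 6 if Signups >= 0 else 2  [with Signups=-1]  = 2

2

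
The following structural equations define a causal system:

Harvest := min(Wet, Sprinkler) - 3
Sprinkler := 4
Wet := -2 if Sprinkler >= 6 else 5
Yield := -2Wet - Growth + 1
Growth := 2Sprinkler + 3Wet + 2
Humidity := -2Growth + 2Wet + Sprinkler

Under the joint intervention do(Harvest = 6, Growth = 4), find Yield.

Under do(Harvest = 6, Growth = 4), each intervened variable's structural equation is replaced by its fixed value.
Wet = -2 if Sprinkler >= 6 else 5  [with Sprinkler=4]  = 5
Yield = -2Wet - Growth + 1  [with Wet=5, Growth=4]  = -13

-13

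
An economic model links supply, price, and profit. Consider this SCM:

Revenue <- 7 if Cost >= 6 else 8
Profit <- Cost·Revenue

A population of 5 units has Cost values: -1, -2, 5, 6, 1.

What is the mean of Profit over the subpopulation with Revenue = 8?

6

Observing Revenue=8 restricts to units where Revenue's equation naturally yields 8: Cost ∈ {-1, -2, 5, 1}. In that subpopulation Profit = -8, -16, 40, 8, mean 6.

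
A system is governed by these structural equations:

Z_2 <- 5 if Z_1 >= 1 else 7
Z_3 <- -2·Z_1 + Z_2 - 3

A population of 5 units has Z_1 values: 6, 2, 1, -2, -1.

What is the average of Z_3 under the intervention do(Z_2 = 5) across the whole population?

Under do(Z_2=5), Z_2's equation is replaced by Z_2=5 for every unit. Per-unit Z_3: -10, -2, 0, 6, 4. Mean = -0.4.

-0.4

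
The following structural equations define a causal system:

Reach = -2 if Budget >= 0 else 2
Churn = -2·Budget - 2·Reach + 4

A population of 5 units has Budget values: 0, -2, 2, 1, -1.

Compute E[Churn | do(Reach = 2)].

0

do(Reach=2) breaks Reach's dependence on Budget. With Reach=2 fixed, Churn across the units is 0, 4, -4, -2, 2, mean 0.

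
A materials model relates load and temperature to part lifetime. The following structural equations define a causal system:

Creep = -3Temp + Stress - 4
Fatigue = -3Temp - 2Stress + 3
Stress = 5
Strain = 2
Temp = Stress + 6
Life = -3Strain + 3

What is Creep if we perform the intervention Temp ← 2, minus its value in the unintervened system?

27

The intervention breaks the incoming arrows to Temp: Temp = Stress + 6 no longer applies, and Temp = 2.
Creep = -3Temp + Stress - 4  [with Temp=2, Stress=5]  = -5
Without intervention: Temp = Stress + 6  [with Stress=5]  = 11; Creep = -3Temp + Stress - 4  [with Temp=11, Stress=5]  = -32.
Change = -5 − (-32) = 27.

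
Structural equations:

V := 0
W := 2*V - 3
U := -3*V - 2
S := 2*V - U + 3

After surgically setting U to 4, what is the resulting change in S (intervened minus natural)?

-6

The intervention breaks the incoming arrows to U: U := -3*V - 2 no longer applies, and U = 4.
S = 2*V - U + 3  [with V=0, U=4]  = -1
Without intervention: U = -3*V - 2  [with V=0]  = -2; S = 2*V - U + 3  [with V=0, U=-2]  = 5.
Change = -1 − 5 = -6.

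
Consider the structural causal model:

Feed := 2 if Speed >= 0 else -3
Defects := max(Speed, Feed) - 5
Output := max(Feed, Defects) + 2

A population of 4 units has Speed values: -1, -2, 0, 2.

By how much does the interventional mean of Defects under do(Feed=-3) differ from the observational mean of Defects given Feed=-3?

1.25

The intervention sets Feed=-3 in all 4 units regardless of Speed. Recomputing Defects per unit gives -6, -7, -5, -3; average -5.25.
Conditioning on Feed=-3 selects the 2 unit(s) with Speed ∈ {-1, -2}. Their Defects values: -6, -7. Mean = -6.5.
Difference = -5.25 − (-6.5) = 1.25.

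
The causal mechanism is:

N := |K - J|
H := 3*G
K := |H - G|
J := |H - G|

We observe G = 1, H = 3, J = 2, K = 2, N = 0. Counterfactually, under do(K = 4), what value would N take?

2

Intervening sets K = 4 and removes its equation (K := |H - G|).
H = 3*G  [with G=1]  = 3
J = |H - G|  [with H=3, G=1]  = 2
N = |K - J|  [with K=4, J=2]  = 2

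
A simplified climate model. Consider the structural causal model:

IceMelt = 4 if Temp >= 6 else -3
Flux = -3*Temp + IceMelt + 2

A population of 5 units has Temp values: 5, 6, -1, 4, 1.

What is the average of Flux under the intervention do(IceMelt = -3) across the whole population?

-10

Every unit gets IceMelt=-3 under the intervention. Flux values become -16, -19, 2, -13, -4; E[Flux|do(IceMelt=-3)] = -10.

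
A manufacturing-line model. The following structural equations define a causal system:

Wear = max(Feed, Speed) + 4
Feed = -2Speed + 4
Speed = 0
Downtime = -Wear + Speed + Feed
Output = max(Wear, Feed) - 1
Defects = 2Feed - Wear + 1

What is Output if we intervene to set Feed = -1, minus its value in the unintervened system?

do(Feed=-1) replaces the equation Feed = -2Speed + 4 with the constant Feed = -1.
Wear = max(Feed, Speed) + 4  [with Feed=-1, Speed=0]  = 4
Output = max(Wear, Feed) - 1  [with Wear=4, Feed=-1]  = 3
Without intervention: Feed = -2Speed + 4  [with Speed=0]  = 4; Wear = max(Feed, Speed) + 4  [with Feed=4, Speed=0]  = 8; Output = max(Wear, Feed) - 1  [with Wear=8, Feed=4]  = 7.
Change = 3 − 7 = -4.

-4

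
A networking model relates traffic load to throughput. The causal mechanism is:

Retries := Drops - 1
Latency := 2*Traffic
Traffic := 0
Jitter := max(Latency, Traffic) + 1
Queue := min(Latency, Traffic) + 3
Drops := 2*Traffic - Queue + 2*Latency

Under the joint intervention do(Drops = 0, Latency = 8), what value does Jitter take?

The joint intervention fixes Drops = 0, Latency = 8, removing each variable's own equation.
Jitter = max(Latency, Traffic) + 1  [with Latency=8, Traffic=0]  = 9

9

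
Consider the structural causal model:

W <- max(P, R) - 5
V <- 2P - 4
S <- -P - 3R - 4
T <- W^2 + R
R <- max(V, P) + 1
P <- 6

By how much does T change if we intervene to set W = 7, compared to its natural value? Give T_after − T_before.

Intervening sets W = 7 and removes its equation (W <- max(P, R) - 5).
V = 2P - 4  [with P=6]  = 8
R = max(V, P) + 1  [with V=8, P=6]  = 9
T = W^2 + R  [with W=7, R=9]  = 58
Without intervention: V = 2P - 4  [with P=6]  = 8; R = max(V, P) + 1  [with V=8, P=6]  = 9; W = max(P, R) - 5  [with P=6, R=9]  = 4; T = W^2 + R  [with W=4, R=9]  = 25.
Change = 58 − 25 = 33.

33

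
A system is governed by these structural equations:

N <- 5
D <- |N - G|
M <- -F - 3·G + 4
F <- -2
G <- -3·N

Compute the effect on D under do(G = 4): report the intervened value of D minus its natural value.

-19

do(G=4) replaces the equation G <- -3·N with the constant G = 4.
D = |N - G|  [with N=5, G=4]  = 1
Without intervention: G = -3·N  [with N=5]  = -15; D = |N - G|  [with N=5, G=-15]  = 20.
Change = 1 − 20 = -19.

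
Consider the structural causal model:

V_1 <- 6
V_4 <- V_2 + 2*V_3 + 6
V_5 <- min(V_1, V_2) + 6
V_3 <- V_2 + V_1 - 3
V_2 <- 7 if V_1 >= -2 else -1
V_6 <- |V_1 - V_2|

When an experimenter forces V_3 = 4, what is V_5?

12

do(V_3=4) replaces the equation V_3 <- V_2 + V_1 - 3 with the constant V_3 = 4.
V_5 is not downstream of the intervention, so its value is determined by the original equations.
V_2 = 7 if V_1 >= -2 else -1  [with V_1=6]  = 7
V_5 = min(V_1, V_2) + 6  [with V_1=6, V_2=7]  = 12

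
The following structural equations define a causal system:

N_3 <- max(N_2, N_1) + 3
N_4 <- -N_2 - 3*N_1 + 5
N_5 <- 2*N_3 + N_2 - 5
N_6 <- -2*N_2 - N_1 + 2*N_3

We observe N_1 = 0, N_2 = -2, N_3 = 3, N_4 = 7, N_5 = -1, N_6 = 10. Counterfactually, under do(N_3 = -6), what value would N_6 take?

The intervention breaks the incoming arrows to N_3: N_3 <- max(N_2, N_1) + 3 no longer applies, and N_3 = -6.
N_6 = -2*N_2 - N_1 + 2*N_3  [with N_2=-2, N_1=0, N_3=-6]  = -8

-8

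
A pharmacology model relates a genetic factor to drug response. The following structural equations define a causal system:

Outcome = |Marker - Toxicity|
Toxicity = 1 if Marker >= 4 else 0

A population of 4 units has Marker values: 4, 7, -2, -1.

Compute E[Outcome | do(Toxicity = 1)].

do(Toxicity=1) breaks Toxicity's dependence on Marker. With Toxicity=1 fixed, Outcome across the units is 3, 6, 3, 2, mean 3.5.

3.5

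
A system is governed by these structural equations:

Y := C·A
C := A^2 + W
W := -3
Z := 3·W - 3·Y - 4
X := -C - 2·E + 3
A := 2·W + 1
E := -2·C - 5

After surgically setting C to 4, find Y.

do(C=4) replaces the equation C := A^2 + W with the constant C = 4.
A = 2·W + 1  [with W=-3]  = -5
Y = C·A  [with C=4, A=-5]  = -20

-20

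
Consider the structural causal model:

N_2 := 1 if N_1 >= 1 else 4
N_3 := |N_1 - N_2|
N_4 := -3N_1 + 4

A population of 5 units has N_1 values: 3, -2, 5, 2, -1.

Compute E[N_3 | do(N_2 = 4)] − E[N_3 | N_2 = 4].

The intervention sets N_2=4 in all 5 units regardless of N_1. Recomputing N_3 per unit gives 1, 6, 1, 2, 5; average 3.
Observing N_2=4 restricts to units where N_2's equation naturally yields 4: N_1 ∈ {-2, -1}. In that subpopulation N_3 = 6, 5, mean 5.5.
Difference = 3 − 5.5 = -2.5.

-2.5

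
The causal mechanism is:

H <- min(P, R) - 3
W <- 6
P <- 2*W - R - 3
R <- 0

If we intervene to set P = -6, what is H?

The intervention breaks the incoming arrows to P: P <- 2*W - R - 3 no longer applies, and P = -6.
H = min(P, R) - 3  [with P=-6, R=0]  = -9

-9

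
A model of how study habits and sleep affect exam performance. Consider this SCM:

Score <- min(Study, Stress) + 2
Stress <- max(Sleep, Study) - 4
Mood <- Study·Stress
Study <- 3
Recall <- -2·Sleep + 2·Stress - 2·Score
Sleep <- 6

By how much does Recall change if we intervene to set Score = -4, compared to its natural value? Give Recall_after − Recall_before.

Under do(Score=-4), the mechanism Score <- min(Study, Stress) + 2 is discarded; Score is fixed at -4.
Stress = max(Sleep, Study) - 4  [with Sleep=6, Study=3]  = 2
Recall = -2·Sleep + 2·Stress - 2·Score  [with Sleep=6, Stress=2, Score=-4]  = 0
Without intervention: Stress = max(Sleep, Study) - 4  [with Sleep=6, Study=3]  = 2; Score = min(Study, Stress) + 2  [with Study=3, Stress=2]  = 4; Recall = -2·Sleep + 2·Stress - 2·Score  [with Sleep=6, Stress=2, Score=4]  = -16.
Change = 0 − (-16) = 16.

16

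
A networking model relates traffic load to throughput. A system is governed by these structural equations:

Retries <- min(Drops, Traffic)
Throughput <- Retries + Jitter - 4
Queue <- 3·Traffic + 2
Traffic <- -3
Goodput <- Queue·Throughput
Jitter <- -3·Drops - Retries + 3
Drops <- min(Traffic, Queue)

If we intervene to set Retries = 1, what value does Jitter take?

Intervening sets Retries = 1 and removes its equation (Retries <- min(Drops, Traffic)).
Queue = 3·Traffic + 2  [with Traffic=-3]  = -7
Drops = min(Traffic, Queue)  [with Traffic=-3, Queue=-7]  = -7
Jitter = -3·Drops - Retries + 3  [with Drops=-7, Retries=1]  = 23

23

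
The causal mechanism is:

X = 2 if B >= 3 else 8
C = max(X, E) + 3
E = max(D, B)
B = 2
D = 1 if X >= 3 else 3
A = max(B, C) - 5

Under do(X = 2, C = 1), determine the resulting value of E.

3

The joint intervention fixes X = 2, C = 1, removing each variable's own equation.
D = 1 if X >= 3 else 3  [with X=2]  = 3
E = max(D, B)  [with D=3, B=2]  = 3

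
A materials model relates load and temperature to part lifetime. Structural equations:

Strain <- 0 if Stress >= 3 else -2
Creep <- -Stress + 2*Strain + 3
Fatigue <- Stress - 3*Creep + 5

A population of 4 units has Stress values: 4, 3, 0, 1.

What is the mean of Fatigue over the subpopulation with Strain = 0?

10

Observing Strain=0 restricts to units where Strain's equation naturally yields 0: Stress ∈ {4, 3}. In that subpopulation Fatigue = 12, 8, mean 10.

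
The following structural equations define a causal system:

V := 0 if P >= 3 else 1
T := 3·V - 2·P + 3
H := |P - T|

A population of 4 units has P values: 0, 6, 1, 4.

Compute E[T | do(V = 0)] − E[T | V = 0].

4.5

The intervention sets V=0 in all 4 units regardless of P. Recomputing T per unit gives 3, -9, 1, -5; average -2.5.
Conditioning on V=0 selects the 2 unit(s) with P ∈ {6, 4}. Their T values: -9, -5. Mean = -7.
Difference = -2.5 − (-7) = 4.5.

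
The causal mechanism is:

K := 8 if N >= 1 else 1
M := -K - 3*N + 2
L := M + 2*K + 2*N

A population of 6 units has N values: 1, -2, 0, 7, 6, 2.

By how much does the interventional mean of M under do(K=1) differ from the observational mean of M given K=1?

-10

The intervention sets K=1 in all 6 units regardless of N. Recomputing M per unit gives -2, 7, 1, -20, -17, -5; average -6.
Observing K=1 restricts to units where K's equation naturally yields 1: N ∈ {-2, 0}. In that subpopulation M = 7, 1, mean 4.
Difference = -6 − 4 = -10.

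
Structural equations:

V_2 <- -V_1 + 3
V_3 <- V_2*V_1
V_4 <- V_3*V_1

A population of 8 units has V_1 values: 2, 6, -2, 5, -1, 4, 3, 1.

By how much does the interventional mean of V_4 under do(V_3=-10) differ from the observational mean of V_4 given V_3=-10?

do(V_3=-10) breaks V_3's dependence on V_1. With V_3=-10 fixed, V_4 across the units is -20, -60, 20, -50, 10, -40, -30, -10, mean -22.5.
Conditioning on V_3=-10 selects the 2 unit(s) with V_1 ∈ {-2, 5}. Their V_4 values: 20, -50. Mean = -15.
Difference = -22.5 − (-15) = -7.5.

-7.5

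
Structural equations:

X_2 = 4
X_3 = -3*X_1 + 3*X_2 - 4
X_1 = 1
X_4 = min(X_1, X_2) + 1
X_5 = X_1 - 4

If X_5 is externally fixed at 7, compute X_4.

The intervention breaks the incoming arrows to X_5: X_5 = X_1 - 4 no longer applies, and X_5 = 7.
Since X_4 is not a descendant of the intervened variable, it is unaffected.
X_4 = min(X_1, X_2) + 1  [with X_1=1, X_2=4]  = 2

2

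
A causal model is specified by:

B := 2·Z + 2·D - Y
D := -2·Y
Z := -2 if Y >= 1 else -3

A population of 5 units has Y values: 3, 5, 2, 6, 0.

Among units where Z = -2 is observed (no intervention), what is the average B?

-24

Conditioning on Z=-2 selects the 4 unit(s) with Y ∈ {3, 5, 2, 6}. Their B values: -19, -29, -14, -34. Mean = -24.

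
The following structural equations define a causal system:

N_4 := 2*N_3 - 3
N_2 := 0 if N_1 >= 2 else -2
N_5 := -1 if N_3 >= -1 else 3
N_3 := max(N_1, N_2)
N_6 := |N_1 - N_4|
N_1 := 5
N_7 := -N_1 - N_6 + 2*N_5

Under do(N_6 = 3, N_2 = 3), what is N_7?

-10

Setting N_6 = 3, N_2 = 3 by intervention discards those variables' equations.
N_3 = max(N_1, N_2)  [with N_1=5, N_2=3]  = 5
N_5 = -1 if N_3 >= -1 else 3  [with N_3=5]  = -1
N_7 = -N_1 - N_6 + 2*N_5  [with N_1=5, N_6=3, N_5=-1]  = -10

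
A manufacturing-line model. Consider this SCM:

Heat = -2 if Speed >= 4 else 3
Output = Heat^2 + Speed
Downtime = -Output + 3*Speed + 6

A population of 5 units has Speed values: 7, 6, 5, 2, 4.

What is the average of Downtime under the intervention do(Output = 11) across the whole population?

9.4

Under do(Output=11), Output's equation is replaced by Output=11 for every unit. Per-unit Downtime: 16, 13, 10, 1, 7. Mean = 9.4.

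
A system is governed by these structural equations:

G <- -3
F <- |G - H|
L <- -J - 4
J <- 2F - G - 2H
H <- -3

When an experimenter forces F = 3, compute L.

-19

do(F=3) replaces the equation F <- |G - H| with the constant F = 3.
J = 2F - G - 2H  [with F=3, G=-3, H=-3]  = 15
L = -J - 4  [with J=15]  = -19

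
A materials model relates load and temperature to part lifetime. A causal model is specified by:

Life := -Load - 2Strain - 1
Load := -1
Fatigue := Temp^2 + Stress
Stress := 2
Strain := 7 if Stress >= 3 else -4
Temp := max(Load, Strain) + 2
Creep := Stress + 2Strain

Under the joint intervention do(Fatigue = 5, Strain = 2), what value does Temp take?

4

Under do(Fatigue = 5, Strain = 2), each intervened variable's structural equation is replaced by its fixed value.
Temp = max(Load, Strain) + 2  [with Load=-1, Strain=2]  = 4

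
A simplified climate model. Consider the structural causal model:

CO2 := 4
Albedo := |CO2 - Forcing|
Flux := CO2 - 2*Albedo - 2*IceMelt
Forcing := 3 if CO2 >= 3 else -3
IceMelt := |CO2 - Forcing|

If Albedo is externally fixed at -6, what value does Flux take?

14

Intervening sets Albedo = -6 and removes its equation (Albedo := |CO2 - Forcing|).
Forcing = 3 if CO2 >= 3 else -3  [with CO2=4]  = 3
IceMelt = |CO2 - Forcing|  [with CO2=4, Forcing=3]  = 1
Flux = CO2 - 2*Albedo - 2*IceMelt  [with CO2=4, Albedo=-6, IceMelt=1]  = 14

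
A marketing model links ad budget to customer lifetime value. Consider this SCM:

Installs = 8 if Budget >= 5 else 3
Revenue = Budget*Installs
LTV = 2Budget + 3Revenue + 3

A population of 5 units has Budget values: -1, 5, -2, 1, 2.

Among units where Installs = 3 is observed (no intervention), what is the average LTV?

E[LTV|Installs=3] averages over only the 4 units with Installs=3 (Budget = -1, -2, 1, 2): LTV = -8, -19, 14, 25, mean 3.

3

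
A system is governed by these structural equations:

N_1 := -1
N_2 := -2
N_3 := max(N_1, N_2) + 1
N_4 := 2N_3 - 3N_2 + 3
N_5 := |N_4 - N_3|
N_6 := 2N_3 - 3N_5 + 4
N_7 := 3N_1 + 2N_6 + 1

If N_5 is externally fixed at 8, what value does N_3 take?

0

do(N_5=8) replaces the equation N_5 := |N_4 - N_3| with the constant N_5 = 8.
N_3 is not downstream of the intervention, so its value is determined by the original equations.
N_3 = max(N_1, N_2) + 1  [with N_1=-1, N_2=-2]  = 0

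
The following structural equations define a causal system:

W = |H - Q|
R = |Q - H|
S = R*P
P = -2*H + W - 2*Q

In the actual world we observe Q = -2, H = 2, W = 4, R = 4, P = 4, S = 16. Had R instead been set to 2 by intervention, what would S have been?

Under do(R=2), the mechanism R = |Q - H| is discarded; R is fixed at 2.
W = |H - Q|  [with H=2, Q=-2]  = 4
P = -2*H + W - 2*Q  [with H=2, W=4, Q=-2]  = 4
S = R*P  [with R=2, P=4]  = 8

8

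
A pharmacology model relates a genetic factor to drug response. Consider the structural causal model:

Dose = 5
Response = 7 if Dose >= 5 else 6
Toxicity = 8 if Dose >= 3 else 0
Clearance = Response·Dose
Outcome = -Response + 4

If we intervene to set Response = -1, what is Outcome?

5

do(Response=-1) replaces the equation Response = 7 if Dose >= 5 else 6 with the constant Response = -1.
Outcome = -Response + 4  [with Response=-1]  = 5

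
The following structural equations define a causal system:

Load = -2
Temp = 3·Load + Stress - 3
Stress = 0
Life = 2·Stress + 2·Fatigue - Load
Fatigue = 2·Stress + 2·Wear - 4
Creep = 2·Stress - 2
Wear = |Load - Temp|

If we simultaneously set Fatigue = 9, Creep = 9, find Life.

Under do(Fatigue = 9, Creep = 9), each intervened variable's structural equation is replaced by its fixed value.
Life = 2·Stress + 2·Fatigue - Load  [with Stress=0, Fatigue=9, Load=-2]  = 20

20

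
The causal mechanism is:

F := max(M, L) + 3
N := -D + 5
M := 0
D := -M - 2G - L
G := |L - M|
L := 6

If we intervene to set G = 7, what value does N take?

25

Under do(G=7), the mechanism G := |L - M| is discarded; G is fixed at 7.
D = -M - 2G - L  [with M=0, G=7, L=6]  = -20
N = -D + 5  [with D=-20]  = 25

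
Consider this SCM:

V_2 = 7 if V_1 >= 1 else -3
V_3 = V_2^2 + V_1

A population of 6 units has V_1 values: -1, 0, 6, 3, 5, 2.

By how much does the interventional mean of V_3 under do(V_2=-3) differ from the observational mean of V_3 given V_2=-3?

Under do(V_2=-3), V_2's equation is replaced by V_2=-3 for every unit. Per-unit V_3: 8, 9, 15, 12, 14, 11. Mean = 11.5.
Observing V_2=-3 restricts to units where V_2's equation naturally yields -3: V_1 ∈ {-1, 0}. In that subpopulation V_3 = 8, 9, mean 8.5.
Difference = 11.5 − 8.5 = 3.

3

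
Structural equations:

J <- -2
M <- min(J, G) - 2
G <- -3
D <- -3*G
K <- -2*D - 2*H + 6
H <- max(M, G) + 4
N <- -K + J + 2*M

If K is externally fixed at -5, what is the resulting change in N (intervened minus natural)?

Intervening sets K = -5 and removes its equation (K <- -2*D - 2*H + 6).
M = min(J, G) - 2  [with J=-2, G=-3]  = -5
N = -K + J + 2*M  [with K=-5, J=-2, M=-5]  = -7
Without intervention: M = min(J, G) - 2  [with J=-2, G=-3]  = -5; H = max(M, G) + 4  [with M=-5, G=-3]  = 1; D = -3*G  [with G=-3]  = 9; K = -2*D - 2*H + 6  [with D=9, H=1]  = -14; N = -K + J + 2*M  [with K=-14, J=-2, M=-5]  = 2.
Change = -7 − 2 = -9.

-9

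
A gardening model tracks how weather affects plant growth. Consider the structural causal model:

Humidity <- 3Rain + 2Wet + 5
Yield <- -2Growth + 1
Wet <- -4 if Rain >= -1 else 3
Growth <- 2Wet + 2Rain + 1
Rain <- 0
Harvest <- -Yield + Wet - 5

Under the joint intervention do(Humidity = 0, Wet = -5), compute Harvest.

The joint intervention fixes Humidity = 0, Wet = -5, removing each variable's own equation.
Growth = 2Wet + 2Rain + 1  [with Wet=-5, Rain=0]  = -9
Yield = -2Growth + 1  [with Growth=-9]  = 19
Harvest = -Yield + Wet - 5  [with Yield=19, Wet=-5]  = -29

-29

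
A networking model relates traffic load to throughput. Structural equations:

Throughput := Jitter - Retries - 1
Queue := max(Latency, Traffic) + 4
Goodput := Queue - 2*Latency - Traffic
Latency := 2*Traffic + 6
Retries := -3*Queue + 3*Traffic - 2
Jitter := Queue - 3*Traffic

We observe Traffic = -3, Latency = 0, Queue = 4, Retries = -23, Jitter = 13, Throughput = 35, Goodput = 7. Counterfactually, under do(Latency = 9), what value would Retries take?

-50

Under do(Latency=9), the mechanism Latency := 2*Traffic + 6 is discarded; Latency is fixed at 9.
Queue = max(Latency, Traffic) + 4  [with Latency=9, Traffic=-3]  = 13
Retries = -3*Queue + 3*Traffic - 2  [with Queue=13, Traffic=-3]  = -50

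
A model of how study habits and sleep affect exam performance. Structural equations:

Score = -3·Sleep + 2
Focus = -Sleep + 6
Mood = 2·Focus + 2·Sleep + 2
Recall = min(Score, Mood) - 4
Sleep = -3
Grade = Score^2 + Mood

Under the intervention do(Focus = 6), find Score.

11

The intervention breaks the incoming arrows to Focus: Focus = -Sleep + 6 no longer applies, and Focus = 6.
Since Score is not a descendant of the intervened variable, it is unaffected.
Score = -3·Sleep + 2  [with Sleep=-3]  = 11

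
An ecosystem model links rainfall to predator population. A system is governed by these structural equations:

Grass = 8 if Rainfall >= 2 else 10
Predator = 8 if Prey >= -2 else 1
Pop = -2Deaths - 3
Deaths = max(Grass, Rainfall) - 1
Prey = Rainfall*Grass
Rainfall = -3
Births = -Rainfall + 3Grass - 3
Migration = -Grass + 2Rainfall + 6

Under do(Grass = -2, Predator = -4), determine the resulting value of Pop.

3

Setting Grass = -2, Predator = -4 by intervention discards those variables' equations.
Deaths = max(Grass, Rainfall) - 1  [with Grass=-2, Rainfall=-3]  = -3
Pop = -2Deaths - 3  [with Deaths=-3]  = 3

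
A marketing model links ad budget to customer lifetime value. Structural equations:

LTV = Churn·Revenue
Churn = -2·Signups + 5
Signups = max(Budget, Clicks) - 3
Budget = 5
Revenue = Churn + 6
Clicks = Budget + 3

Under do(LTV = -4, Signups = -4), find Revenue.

Under do(LTV = -4, Signups = -4), each intervened variable's structural equation is replaced by its fixed value.
Churn = -2·Signups + 5  [with Signups=-4]  = 13
Revenue = Churn + 6  [with Churn=13]  = 19

19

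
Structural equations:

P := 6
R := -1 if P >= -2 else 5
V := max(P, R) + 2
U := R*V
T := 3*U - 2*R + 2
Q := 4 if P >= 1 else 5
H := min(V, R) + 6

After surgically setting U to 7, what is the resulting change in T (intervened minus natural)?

Intervening sets U = 7 and removes its equation (U := R*V).
R = -1 if P >= -2 else 5  [with P=6]  = -1
T = 3*U - 2*R + 2  [with U=7, R=-1]  = 25
Without intervention: R = -1 if P >= -2 else 5  [with P=6]  = -1; V = max(P, R) + 2  [with P=6, R=-1]  = 8; U = R*V  [with R=-1, V=8]  = -8; T = 3*U - 2*R + 2  [with U=-8, R=-1]  = -20.
Change = 25 − (-20) = 45.

45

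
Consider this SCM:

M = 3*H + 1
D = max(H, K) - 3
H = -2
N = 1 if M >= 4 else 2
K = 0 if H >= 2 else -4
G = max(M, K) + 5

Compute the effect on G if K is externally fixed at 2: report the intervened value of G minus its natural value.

do(K=2) replaces the equation K = 0 if H >= 2 else -4 with the constant K = 2.
M = 3*H + 1  [with H=-2]  = -5
G = max(M, K) + 5  [with M=-5, K=2]  = 7
Without intervention: M = 3*H + 1  [with H=-2]  = -5; K = 0 if H >= 2 else -4  [with H=-2]  = -4; G = max(M, K) + 5  [with M=-5, K=-4]  = 1.
Change = 7 − 1 = 6.

6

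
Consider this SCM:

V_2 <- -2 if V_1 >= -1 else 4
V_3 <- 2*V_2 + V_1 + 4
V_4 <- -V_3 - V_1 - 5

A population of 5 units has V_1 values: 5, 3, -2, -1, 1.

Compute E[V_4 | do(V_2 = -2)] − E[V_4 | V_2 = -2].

The intervention sets V_2=-2 in all 5 units regardless of V_1. Recomputing V_4 per unit gives -15, -11, -1, -3, -7; average -7.4.
E[V_4|V_2=-2] averages over only the 4 units with V_2=-2 (V_1 = 5, 3, -1, 1): V_4 = -15, -11, -3, -7, mean -9.
Difference = -7.4 − (-9) = 1.6.

1.6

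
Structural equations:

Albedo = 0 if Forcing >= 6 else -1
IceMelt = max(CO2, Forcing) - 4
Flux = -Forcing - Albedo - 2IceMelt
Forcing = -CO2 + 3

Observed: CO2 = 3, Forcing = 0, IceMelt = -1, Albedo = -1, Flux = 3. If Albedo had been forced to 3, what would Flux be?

Intervening sets Albedo = 3 and removes its equation (Albedo = 0 if Forcing >= 6 else -1).
Forcing = -CO2 + 3  [with CO2=3]  = 0
IceMelt = max(CO2, Forcing) - 4  [with CO2=3, Forcing=0]  = -1
Flux = -Forcing - Albedo - 2IceMelt  [with Forcing=0, Albedo=3, IceMelt=-1]  = -1

-1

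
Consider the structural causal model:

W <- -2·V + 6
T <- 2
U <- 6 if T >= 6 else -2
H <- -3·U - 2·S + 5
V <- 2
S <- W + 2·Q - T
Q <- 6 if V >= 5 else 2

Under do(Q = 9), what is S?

18

Intervening sets Q = 9 and removes its equation (Q <- 6 if V >= 5 else 2).
W = -2·V + 6  [with V=2]  = 2
S = W + 2·Q - T  [with W=2, Q=9, T=2]  = 18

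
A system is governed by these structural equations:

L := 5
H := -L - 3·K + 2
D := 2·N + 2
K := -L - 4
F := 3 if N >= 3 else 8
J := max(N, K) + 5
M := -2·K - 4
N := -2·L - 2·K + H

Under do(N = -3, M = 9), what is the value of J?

2

Under do(N = -3, M = 9), each intervened variable's structural equation is replaced by its fixed value.
K = -L - 4  [with L=5]  = -9
J = max(N, K) + 5  [with N=-3, K=-9]  = 2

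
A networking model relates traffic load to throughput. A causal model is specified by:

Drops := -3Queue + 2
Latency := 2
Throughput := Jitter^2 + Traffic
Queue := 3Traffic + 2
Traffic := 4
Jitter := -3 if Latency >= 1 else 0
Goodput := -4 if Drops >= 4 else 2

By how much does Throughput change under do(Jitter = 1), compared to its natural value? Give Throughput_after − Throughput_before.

-8

The intervention breaks the incoming arrows to Jitter: Jitter := -3 if Latency >= 1 else 0 no longer applies, and Jitter = 1.
Throughput = Jitter^2 + Traffic  [with Jitter=1, Traffic=4]  = 5
Without intervention: Jitter = -3 if Latency >= 1 else 0  [with Latency=2]  = -3; Throughput = Jitter^2 + Traffic  [with Jitter=-3, Traffic=4]  = 13.
Change = 5 − 13 = -8.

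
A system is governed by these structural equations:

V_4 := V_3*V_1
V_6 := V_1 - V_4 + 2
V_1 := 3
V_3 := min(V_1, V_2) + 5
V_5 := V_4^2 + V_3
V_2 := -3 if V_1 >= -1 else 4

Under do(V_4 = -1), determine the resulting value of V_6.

6

Under do(V_4=-1), the mechanism V_4 := V_3*V_1 is discarded; V_4 is fixed at -1.
V_6 = V_1 - V_4 + 2  [with V_1=3, V_4=-1]  = 6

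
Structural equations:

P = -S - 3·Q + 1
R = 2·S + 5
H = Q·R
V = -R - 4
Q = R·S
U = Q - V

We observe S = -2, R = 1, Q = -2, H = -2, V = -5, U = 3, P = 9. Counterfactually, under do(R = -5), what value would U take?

Under do(R=-5), the mechanism R = 2·S + 5 is discarded; R is fixed at -5.
Q = R·S  [with R=-5, S=-2]  = 10
V = -R - 4  [with R=-5]  = 1
U = Q - V  [with Q=10, V=1]  = 9

9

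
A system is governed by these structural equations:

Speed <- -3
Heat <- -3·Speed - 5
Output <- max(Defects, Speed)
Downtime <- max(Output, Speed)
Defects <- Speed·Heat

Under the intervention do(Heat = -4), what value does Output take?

Under do(Heat=-4), the mechanism Heat <- -3·Speed - 5 is discarded; Heat is fixed at -4.
Defects = Speed·Heat  [with Speed=-3, Heat=-4]  = 12
Output = max(Defects, Speed)  [with Defects=12, Speed=-3]  = 12

12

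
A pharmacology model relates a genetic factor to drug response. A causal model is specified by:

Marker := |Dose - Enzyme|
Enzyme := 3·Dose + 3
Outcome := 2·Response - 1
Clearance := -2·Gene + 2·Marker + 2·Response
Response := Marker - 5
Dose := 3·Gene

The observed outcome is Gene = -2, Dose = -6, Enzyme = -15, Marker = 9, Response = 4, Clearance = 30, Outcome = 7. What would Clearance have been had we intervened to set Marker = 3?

Under do(Marker=3), the mechanism Marker := |Dose - Enzyme| is discarded; Marker is fixed at 3.
Response = Marker - 5  [with Marker=3]  = -2
Clearance = -2·Gene + 2·Marker + 2·Response  [with Gene=-2, Marker=3, Response=-2]  = 6

6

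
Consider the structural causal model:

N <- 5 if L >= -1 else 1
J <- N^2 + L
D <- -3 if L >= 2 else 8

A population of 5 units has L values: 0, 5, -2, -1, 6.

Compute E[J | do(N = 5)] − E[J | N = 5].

Every unit gets N=5 under the intervention. J values become 25, 30, 23, 24, 31; E[J|do(N=5)] = 26.6.
Conditioning on N=5 selects the 4 unit(s) with L ∈ {0, 5, -1, 6}. Their J values: 25, 30, 24, 31. Mean = 27.5.
Difference = 26.6 − 27.5 = -0.9.

-0.9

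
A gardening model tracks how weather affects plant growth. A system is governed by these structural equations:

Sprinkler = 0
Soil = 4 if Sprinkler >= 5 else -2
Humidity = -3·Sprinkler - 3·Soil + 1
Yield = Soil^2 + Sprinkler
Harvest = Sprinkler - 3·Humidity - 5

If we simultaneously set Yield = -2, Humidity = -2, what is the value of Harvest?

1

The joint intervention fixes Yield = -2, Humidity = -2, removing each variable's own equation.
Harvest = Sprinkler - 3·Humidity - 5  [with Sprinkler=0, Humidity=-2]  = 1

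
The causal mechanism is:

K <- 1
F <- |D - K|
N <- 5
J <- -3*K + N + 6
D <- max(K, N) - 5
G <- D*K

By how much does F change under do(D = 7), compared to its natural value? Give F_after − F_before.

Intervening sets D = 7 and removes its equation (D <- max(K, N) - 5).
F = |D - K|  [with D=7, K=1]  = 6
Without intervention: D = max(K, N) - 5  [with K=1, N=5]  = 0; F = |D - K|  [with D=0, K=1]  = 1.
Change = 6 − 1 = 5.

5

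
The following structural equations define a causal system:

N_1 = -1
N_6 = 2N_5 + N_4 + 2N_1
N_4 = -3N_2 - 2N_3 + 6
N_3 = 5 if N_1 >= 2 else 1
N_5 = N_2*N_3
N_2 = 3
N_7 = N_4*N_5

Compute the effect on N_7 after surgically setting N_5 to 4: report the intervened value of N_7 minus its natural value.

Under do(N_5=4), the mechanism N_5 = N_2*N_3 is discarded; N_5 is fixed at 4.
N_3 = 5 if N_1 >= 2 else 1  [with N_1=-1]  = 1
N_4 = -3N_2 - 2N_3 + 6  [with N_2=3, N_3=1]  = -5
N_7 = N_4*N_5  [with N_4=-5, N_5=4]  = -20
Without intervention: N_3 = 5 if N_1 >= 2 else 1  [with N_1=-1]  = 1; N_4 = -3N_2 - 2N_3 + 6  [with N_2=3, N_3=1]  = -5; N_5 = N_2*N_3  [with N_2=3, N_3=1]  = 3; N_7 = N_4*N_5  [with N_4=-5, N_5=3]  = -15.
Change = -20 − (-15) = -5.

-5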